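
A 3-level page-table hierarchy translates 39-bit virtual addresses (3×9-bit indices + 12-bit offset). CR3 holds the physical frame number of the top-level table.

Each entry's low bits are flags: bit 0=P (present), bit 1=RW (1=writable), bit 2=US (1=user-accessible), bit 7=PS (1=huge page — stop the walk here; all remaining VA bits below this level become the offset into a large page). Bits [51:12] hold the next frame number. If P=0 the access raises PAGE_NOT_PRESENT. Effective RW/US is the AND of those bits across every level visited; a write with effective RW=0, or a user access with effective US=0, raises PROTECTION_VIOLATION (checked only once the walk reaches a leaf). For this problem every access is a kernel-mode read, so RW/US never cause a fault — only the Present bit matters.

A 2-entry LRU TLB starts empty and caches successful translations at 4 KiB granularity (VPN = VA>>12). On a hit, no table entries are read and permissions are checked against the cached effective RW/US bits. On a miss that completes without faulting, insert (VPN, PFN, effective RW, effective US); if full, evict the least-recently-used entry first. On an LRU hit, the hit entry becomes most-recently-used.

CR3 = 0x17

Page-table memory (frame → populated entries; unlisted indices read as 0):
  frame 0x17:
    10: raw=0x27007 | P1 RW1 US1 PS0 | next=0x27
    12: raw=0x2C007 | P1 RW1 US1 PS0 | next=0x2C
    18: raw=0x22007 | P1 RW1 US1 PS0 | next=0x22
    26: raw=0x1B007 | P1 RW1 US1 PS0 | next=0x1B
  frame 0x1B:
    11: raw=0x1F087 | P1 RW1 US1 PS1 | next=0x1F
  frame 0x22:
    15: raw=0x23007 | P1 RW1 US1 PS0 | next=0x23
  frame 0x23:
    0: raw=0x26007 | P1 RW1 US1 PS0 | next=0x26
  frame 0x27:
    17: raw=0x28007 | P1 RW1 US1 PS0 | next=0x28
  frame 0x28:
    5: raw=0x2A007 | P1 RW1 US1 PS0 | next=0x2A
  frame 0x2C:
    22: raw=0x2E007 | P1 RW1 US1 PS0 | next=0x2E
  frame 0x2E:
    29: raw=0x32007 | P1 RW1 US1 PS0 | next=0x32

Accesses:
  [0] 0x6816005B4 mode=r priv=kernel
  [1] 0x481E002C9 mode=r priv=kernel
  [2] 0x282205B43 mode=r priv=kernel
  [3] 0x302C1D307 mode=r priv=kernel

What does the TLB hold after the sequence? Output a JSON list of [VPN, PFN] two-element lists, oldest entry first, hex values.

Per-access translation:
#0 VA=0x6816005B4 (r,kernel):
  lvl0: tbl 0x17, slot 26 ⇒ 0x1B007 (P1/RW1/US1/PS0)
  lvl1: tbl 0x1B, slot 11 ⇒ 0x1F087 (P1/RW1/US1/PS1)
  → PA=0x1F5B4 (huge @L1)  (2 entries read)
#1 VA=0x481E002C9 (r,kernel):
  lvl0: tbl 0x17, slot 18 ⇒ 0x22007 (P1/RW1/US1/PS0)
  lvl1: tbl 0x22, slot 15 ⇒ 0x23007 (P1/RW1/US1/PS0)
  lvl2: tbl 0x23, slot 0 ⇒ 0x26007 (P1/RW1/US1/PS0)
  → PA=0x262C9  (3 entries read)
#2 VA=0x282205B43 (r,kernel):
  lvl0: tbl 0x17, slot 10 ⇒ 0x27007 (P1/RW1/US1/PS0)
  lvl1: tbl 0x27, slot 17 ⇒ 0x28007 (P1/RW1/US1/PS0)
  lvl2: tbl 0x28, slot 5 ⇒ 0x2A007 (P1/RW1/US1/PS0)
  → PA=0x2AB43  (3 entries read)
#3 VA=0x302C1D307 (r,kernel):
  lvl0: tbl 0x17, slot 12 ⇒ 0x2C007 (P1/RW1/US1/PS0)
  lvl1: tbl 0x2C, slot 22 ⇒ 0x2E007 (P1/RW1/US1/PS0)
  lvl2: tbl 0x2E, slot 29 ⇒ 0x32007 (P1/RW1/US1/PS0)
  → PA=0x32307  (3 entries read)

TLB: [["0x282205", "0x2A"], ["0x302C1D", "0x32"]]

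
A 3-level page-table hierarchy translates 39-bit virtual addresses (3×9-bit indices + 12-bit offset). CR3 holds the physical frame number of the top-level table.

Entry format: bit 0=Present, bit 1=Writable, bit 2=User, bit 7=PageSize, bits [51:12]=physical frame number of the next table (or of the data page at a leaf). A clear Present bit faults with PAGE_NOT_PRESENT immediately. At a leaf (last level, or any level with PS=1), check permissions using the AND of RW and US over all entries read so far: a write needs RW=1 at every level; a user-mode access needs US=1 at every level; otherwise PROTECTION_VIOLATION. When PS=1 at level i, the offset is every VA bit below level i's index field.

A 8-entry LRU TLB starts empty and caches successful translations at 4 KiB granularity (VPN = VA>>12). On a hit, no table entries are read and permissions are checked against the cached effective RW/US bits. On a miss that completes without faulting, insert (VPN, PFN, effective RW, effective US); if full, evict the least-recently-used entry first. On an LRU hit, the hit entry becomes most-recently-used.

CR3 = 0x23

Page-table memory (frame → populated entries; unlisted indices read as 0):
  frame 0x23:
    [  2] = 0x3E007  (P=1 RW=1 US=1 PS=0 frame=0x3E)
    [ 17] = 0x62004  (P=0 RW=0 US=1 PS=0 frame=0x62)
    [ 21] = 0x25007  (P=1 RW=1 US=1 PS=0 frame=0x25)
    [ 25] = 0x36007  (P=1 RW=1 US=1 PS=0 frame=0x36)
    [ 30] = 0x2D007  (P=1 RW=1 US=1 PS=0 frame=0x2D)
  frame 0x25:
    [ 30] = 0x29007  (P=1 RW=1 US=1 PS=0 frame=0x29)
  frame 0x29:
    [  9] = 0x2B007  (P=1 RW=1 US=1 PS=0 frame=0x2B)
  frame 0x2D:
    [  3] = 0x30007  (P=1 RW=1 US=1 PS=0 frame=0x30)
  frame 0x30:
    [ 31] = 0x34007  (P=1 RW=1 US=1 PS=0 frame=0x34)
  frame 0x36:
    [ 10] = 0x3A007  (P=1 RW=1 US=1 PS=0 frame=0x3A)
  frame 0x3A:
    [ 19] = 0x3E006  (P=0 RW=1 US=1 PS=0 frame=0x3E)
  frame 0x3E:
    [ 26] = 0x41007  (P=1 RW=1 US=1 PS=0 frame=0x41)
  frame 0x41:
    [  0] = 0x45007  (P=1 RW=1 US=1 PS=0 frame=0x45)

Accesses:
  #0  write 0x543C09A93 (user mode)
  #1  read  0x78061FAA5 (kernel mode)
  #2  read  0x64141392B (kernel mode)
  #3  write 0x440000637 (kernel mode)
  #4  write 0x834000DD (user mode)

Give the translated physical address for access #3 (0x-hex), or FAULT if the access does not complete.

Trace:
#0 VA=0x543C09A93 (w,user):
  L0 @0x23[21] → 0x25007  P=1,RW=1,US=1,PS=0
  L1 @0x25[30] → 0x29007  P=1,RW=1,US=1,PS=0
  L2 @0x29[9] → 0x2B007  P=1,RW=1,US=1,PS=0
  → PA=0x2BA93  (3 entries read)
#1 VA=0x78061FAA5 (r,kernel):
  L0 @0x23[30] → 0x2D007  P=1,RW=1,US=1,PS=0
  L1 @0x2D[3] → 0x30007  P=1,RW=1,US=1,PS=0
  L2 @0x30[31] → 0x34007  P=1,RW=1,US=1,PS=0
  → PA=0x34AA5  (3 entries read)
#2 VA=0x64141392B (r,kernel):
  L0 @0x23[25] → 0x36007  P=1,RW=1,US=1,PS=0
  L1 @0x36[10] → 0x3A007  P=1,RW=1,US=1,PS=0
  L2 @0x3A[19] → 0x3E006  P=0,RW=1,US=1,PS=0
  → PAGE_NOT_PRESENT  (3 entries read)
#3 VA=0x440000637 (w,kernel):
  L0 @0x23[17] → 0x62004  P=0,RW=0,US=1,PS=0
  → PAGE_NOT_PRESENT  (1 entries read)
#4 VA=0x834000DD (w,user):
  L0 @0x23[2] → 0x3E007  P=1,RW=1,US=1,PS=0
  L1 @0x3E[26] → 0x41007  P=1,RW=1,US=1,PS=0
  L2 @0x41[0] → 0x45007  P=1,RW=1,US=1,PS=0
  → PA=0x450DD  (3 entries read)

Access #3 PA: FAULT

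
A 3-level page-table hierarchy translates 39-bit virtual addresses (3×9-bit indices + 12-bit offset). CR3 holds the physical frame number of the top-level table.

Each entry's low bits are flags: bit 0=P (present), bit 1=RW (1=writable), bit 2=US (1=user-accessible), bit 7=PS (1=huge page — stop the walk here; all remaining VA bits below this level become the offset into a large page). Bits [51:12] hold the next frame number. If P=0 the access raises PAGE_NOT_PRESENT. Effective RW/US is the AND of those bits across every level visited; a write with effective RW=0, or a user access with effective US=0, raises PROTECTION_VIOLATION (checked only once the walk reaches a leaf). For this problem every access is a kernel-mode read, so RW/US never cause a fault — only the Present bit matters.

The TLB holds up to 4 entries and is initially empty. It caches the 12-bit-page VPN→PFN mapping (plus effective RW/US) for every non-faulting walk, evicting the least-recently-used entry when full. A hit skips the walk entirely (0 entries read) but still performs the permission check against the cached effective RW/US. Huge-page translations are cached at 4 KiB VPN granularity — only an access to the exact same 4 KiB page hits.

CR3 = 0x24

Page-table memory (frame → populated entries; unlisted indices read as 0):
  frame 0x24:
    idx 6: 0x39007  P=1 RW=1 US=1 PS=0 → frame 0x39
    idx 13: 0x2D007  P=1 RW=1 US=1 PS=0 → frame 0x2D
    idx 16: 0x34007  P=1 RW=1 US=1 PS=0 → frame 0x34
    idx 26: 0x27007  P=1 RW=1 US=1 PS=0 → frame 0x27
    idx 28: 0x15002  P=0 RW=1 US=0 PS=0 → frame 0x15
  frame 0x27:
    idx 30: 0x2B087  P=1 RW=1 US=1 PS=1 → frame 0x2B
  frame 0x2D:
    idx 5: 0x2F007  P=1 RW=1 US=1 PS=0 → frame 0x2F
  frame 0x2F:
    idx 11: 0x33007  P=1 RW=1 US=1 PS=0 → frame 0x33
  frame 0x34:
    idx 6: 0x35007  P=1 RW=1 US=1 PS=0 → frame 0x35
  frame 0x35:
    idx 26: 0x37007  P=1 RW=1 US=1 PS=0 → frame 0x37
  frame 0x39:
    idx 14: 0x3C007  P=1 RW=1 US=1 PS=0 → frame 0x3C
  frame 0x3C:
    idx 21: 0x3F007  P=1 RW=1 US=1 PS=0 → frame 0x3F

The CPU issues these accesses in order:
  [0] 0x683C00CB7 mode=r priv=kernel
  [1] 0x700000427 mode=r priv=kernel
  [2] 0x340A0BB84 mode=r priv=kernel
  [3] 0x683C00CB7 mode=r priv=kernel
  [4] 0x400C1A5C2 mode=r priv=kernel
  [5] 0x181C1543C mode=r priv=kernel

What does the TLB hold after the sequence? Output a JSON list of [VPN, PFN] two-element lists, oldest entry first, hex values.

Per-access translation:
#0 VA=0x683C00CB7 (r,kernel):
  [0] read 0x24 idx=26: raw=0x27007 flags P=1 W=1 U=1 S=0
  [1] read 0x27 idx=30: raw=0x2B087 flags P=1 W=1 U=1 S=1
  ✓ 0x2BCB7 (huge @L1)  — 2 lookups
#1 VA=0x700000427 (r,kernel):
  [0] read 0x24 idx=28: raw=0x15002 flags P=0 W=1 U=0 S=0
  ⇒ fault: PAGE_NOT_PRESENT  — 1 lookups
#2 VA=0x340A0BB84 (r,kernel):
  [0] read 0x24 idx=13: raw=0x2D007 flags P=1 W=1 U=1 S=0
  [1] read 0x2D idx=5: raw=0x2F007 flags P=1 W=1 U=1 S=0
  [2] read 0x2F idx=11: raw=0x33007 flags P=1 W=1 U=1 S=0
  ✓ 0x33B84  — 3 lookups
#3 VA=0x683C00CB7 (r,kernel):
  TLB hit vpn=0x683C00 → PA=0x2BCB7
#4 VA=0x400C1A5C2 (r,kernel):
  [0] read 0x24 idx=16: raw=0x34007 flags P=1 W=1 U=1 S=0
  [1] read 0x34 idx=6: raw=0x35007 flags P=1 W=1 U=1 S=0
  [2] read 0x35 idx=26: raw=0x37007 flags P=1 W=1 U=1 S=0
  ✓ 0x375C2  — 3 lookups
#5 VA=0x181C1543C (r,kernel):
  [0] read 0x24 idx=6: raw=0x39007 flags P=1 W=1 U=1 S=0
  [1] read 0x39 idx=14: raw=0x3C007 flags P=1 W=1 U=1 S=0
  [2] read 0x3C idx=21: raw=0x3F007 flags P=1 W=1 U=1 S=0
  ✓ 0x3F43C  — 3 lookups

TLB: [["0x340A0B", "0x33"], ["0x683C00", "0x2B"], ["0x400C1A", "0x37"], ["0x181C15", "0x3F"]]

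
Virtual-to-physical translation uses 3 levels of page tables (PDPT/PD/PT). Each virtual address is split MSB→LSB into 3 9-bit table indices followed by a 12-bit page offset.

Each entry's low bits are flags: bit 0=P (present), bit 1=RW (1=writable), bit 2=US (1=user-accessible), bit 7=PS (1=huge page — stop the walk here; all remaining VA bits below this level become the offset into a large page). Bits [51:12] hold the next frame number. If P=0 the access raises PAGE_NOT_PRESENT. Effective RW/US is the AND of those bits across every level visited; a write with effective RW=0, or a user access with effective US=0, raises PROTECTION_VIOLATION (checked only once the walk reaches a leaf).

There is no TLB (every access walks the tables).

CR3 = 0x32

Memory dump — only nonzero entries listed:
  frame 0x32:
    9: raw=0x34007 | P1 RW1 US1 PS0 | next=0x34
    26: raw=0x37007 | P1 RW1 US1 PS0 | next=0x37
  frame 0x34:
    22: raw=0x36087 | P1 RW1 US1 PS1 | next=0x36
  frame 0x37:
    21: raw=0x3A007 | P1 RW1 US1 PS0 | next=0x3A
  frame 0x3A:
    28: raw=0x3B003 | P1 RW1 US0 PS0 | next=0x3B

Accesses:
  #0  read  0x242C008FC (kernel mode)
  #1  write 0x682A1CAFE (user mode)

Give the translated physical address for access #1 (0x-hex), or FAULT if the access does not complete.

Walk each access:
#0 VA=0x242C008FC (r,kernel):
  L0: frame=0x32 idx=9 entry=0x34007 [P=1 RW=1 US=1 PS=0]
  L1: frame=0x34 idx=22 entry=0x36087 [P=1 RW=1 US=1 PS=1]
  ✓ 0x368FC (huge @L1)  — 2 lookups
#1 VA=0x682A1CAFE (w,user):
  L0: frame=0x32 idx=26 entry=0x37007 [P=1 RW=1 US=1 PS=0]
  L1: frame=0x37 idx=21 entry=0x3A007 [P=1 RW=1 US=1 PS=0]
  L2: frame=0x3A idx=28 entry=0x3B003 [P=1 RW=1 US=0 PS=0]
  ✗ PROTECTION_VIOLATION  [3 reads]

Access #1 PA: FAULT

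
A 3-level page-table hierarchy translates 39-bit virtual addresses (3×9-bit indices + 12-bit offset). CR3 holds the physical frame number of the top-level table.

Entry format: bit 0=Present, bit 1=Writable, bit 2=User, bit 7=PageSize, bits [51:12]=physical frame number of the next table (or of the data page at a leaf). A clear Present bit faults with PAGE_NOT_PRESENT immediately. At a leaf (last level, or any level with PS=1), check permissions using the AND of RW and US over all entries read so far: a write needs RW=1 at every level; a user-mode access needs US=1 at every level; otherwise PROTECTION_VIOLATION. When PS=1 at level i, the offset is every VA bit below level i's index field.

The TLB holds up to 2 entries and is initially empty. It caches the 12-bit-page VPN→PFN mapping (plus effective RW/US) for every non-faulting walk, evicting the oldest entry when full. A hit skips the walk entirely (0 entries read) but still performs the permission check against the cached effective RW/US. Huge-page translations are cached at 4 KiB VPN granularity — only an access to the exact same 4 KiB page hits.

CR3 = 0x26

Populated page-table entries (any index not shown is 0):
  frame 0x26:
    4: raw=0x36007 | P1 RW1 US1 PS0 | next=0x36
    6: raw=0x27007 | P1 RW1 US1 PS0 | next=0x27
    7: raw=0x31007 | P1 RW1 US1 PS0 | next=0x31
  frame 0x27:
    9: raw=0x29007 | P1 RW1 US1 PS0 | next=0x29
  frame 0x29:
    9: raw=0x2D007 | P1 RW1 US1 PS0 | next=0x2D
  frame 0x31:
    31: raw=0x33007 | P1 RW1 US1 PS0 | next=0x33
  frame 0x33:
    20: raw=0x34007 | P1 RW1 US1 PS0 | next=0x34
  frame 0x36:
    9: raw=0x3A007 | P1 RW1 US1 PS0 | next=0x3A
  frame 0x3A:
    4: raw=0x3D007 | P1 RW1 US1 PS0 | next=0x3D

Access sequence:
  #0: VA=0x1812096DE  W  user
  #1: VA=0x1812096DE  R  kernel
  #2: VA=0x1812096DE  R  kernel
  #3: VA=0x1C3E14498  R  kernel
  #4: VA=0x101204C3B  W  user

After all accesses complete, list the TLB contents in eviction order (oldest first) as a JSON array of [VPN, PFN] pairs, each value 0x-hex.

Per-access translation:
#0 VA=0x1812096DE (w,user):
  [0] read 0x26 idx=6: raw=0x27007 flags P=1 W=1 U=1 S=0
  [1] read 0x27 idx=9: raw=0x29007 flags P=1 W=1 U=1 S=0
  [2] read 0x29 idx=9: raw=0x2D007 flags P=1 W=1 U=1 S=0
  ⇒ phys 0x2D6DE  [3 reads]
#1 VA=0x1812096DE (r,kernel):
  TLB hit vpn=0x181209 → PA=0x2D6DE
#2 VA=0x1812096DE (r,kernel):
  TLB hit vpn=0x181209 → PA=0x2D6DE
#3 VA=0x1C3E14498 (r,kernel):
  [0] read 0x26 idx=7: raw=0x31007 flags P=1 W=1 U=1 S=0
  [1] read 0x31 idx=31: raw=0x33007 flags P=1 W=1 U=1 S=0
  [2] read 0x33 idx=20: raw=0x34007 flags P=1 W=1 U=1 S=0
  ⇒ phys 0x34498  [3 reads]
#4 VA=0x101204C3B (w,user):
  [0] read 0x26 idx=4: raw=0x36007 flags P=1 W=1 U=1 S=0
  [1] read 0x36 idx=9: raw=0x3A007 flags P=1 W=1 U=1 S=0
  [2] read 0x3A idx=4: raw=0x3D007 flags P=1 W=1 U=1 S=0
  ⇒ phys 0x3DC3B  [3 reads]

TLB: [["0x1C3E14", "0x34"], ["0x101204", "0x3D"]]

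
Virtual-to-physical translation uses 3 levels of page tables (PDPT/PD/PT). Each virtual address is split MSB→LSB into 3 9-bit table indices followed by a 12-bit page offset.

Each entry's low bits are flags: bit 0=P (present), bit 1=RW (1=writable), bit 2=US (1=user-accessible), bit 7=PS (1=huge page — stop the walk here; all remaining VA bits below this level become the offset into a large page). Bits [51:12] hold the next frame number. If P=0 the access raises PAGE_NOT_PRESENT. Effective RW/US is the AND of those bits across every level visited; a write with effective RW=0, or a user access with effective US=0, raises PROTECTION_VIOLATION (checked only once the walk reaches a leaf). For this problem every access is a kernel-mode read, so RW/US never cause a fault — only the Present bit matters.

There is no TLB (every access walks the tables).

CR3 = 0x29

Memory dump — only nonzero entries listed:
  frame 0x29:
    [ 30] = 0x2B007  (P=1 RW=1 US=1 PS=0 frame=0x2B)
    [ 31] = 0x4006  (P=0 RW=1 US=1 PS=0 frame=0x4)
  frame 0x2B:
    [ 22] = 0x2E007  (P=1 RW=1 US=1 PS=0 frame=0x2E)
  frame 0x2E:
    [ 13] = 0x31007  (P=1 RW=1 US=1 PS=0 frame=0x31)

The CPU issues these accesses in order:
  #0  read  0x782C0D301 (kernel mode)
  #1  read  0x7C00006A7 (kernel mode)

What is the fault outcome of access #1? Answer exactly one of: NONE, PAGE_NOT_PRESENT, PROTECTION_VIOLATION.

Per-access translation:
#0 VA=0x782C0D301 (r,kernel):
  lvl0: tbl 0x29, slot 30 ⇒ 0x2B007 (P1/RW1/US1/PS0)
  lvl1: tbl 0x2B, slot 22 ⇒ 0x2E007 (P1/RW1/US1/PS0)
  lvl2: tbl 0x2E, slot 13 ⇒ 0x31007 (P1/RW1/US1/PS0)
  ⇒ phys 0x31301  [3 reads]
#1 VA=0x7C00006A7 (r,kernel):
  lvl0: tbl 0x29, slot 31 ⇒ 0x4006 (P0/RW1/US1/PS0)
  → PAGE_NOT_PRESENT  (1 entries read)

Access #1 fault: PAGE_NOT_PRESENT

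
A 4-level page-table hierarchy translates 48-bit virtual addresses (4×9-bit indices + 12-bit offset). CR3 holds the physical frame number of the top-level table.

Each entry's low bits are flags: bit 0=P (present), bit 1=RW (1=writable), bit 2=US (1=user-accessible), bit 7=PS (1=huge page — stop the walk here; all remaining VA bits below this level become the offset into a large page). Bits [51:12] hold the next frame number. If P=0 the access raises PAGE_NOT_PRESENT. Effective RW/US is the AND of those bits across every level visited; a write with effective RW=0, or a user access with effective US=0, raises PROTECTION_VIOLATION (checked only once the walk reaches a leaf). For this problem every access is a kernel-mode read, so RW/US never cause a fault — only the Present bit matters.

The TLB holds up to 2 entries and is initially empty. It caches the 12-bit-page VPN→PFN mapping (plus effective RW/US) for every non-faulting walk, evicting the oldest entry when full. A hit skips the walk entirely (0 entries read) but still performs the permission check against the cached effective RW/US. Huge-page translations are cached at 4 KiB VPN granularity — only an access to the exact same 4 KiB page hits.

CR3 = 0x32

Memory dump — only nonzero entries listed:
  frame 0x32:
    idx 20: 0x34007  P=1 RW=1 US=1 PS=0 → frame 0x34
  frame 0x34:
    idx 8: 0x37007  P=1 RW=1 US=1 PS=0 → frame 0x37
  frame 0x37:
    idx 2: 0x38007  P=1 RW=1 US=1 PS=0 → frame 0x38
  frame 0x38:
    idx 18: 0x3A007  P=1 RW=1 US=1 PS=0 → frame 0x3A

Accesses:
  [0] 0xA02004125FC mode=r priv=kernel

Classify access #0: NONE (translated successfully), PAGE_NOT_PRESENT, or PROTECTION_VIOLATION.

Per-access translation:
#0 VA=0xA02004125FC (r,kernel):
  lvl0: tbl 0x32, slot 20 ⇒ 0x34007 (P1/RW1/US1/PS0)
  lvl1: tbl 0x34, slot 8 ⇒ 0x37007 (P1/RW1/US1/PS0)
  lvl2: tbl 0x37, slot 2 ⇒ 0x38007 (P1/RW1/US1/PS0)
  lvl3: tbl 0x38, slot 18 ⇒ 0x3A007 (P1/RW1/US1/PS0)
  → PA=0x3A5FC  (4 entries read)

Access #0 fault: NONE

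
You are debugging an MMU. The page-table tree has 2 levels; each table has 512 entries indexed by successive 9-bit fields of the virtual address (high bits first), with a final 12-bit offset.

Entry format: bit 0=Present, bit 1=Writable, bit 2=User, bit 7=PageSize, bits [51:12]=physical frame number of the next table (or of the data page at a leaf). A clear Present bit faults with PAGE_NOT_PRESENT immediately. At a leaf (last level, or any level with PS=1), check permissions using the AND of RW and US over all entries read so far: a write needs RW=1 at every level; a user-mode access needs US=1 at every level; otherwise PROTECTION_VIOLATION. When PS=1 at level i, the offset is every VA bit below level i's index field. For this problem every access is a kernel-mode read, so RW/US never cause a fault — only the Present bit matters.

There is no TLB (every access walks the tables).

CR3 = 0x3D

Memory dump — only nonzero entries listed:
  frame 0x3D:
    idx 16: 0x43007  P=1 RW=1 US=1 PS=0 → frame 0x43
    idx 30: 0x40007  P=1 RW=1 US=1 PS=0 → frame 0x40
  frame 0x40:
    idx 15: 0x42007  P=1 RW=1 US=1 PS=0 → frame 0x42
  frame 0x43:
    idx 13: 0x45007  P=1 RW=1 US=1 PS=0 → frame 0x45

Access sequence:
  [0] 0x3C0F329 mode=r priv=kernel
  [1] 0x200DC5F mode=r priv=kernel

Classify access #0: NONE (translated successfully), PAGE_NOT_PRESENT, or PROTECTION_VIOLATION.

Per-access translation:
#0 VA=0x3C0F329 (r,kernel):
  L0: frame=0x3D idx=30 entry=0x40007 [P=1 RW=1 US=1 PS=0]
  L1: frame=0x40 idx=15 entry=0x42007 [P=1 RW=1 US=1 PS=0]
  ⇒ phys 0x42329  [2 reads]
#1 VA=0x200DC5F (r,kernel):
  L0: frame=0x3D idx=16 entry=0x43007 [P=1 RW=1 US=1 PS=0]
  L1: frame=0x43 idx=13 entry=0x45007 [P=1 RW=1 US=1 PS=0]
  ⇒ phys 0x45C5F  [2 reads]

Access #0 fault: NONE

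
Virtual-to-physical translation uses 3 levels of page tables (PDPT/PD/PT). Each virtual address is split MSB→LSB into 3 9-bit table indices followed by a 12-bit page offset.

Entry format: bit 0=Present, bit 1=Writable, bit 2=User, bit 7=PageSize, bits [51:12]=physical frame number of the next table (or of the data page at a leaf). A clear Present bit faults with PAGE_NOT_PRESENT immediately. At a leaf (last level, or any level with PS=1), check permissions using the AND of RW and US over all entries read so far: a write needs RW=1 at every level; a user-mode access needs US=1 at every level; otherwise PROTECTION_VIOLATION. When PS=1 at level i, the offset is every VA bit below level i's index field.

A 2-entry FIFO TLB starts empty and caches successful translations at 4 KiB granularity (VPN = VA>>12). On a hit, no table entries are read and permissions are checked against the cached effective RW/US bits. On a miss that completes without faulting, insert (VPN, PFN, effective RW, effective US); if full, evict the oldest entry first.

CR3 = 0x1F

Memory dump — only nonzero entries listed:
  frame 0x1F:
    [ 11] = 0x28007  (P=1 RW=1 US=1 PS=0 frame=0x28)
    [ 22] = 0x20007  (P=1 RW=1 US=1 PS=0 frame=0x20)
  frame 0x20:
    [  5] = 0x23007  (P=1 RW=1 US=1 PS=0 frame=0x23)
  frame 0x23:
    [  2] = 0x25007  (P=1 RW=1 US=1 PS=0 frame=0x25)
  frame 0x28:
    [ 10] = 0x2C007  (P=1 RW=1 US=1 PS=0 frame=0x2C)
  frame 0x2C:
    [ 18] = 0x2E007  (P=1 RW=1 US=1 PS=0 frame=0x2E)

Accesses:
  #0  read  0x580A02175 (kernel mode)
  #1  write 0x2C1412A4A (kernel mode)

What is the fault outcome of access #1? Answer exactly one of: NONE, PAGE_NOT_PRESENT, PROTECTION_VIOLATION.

Per-access translation:
#0 VA=0x580A02175 (r,kernel):
  [0] read 0x1F idx=22: raw=0x20007 flags P=1 W=1 U=1 S=0
  [1] read 0x20 idx=5: raw=0x23007 flags P=1 W=1 U=1 S=0
  [2] read 0x23 idx=2: raw=0x25007 flags P=1 W=1 U=1 S=0
  → PA=0x25175  (3 entries read)
#1 VA=0x2C1412A4A (w,kernel):
  [0] read 0x1F idx=11: raw=0x28007 flags P=1 W=1 U=1 S=0
  [1] read 0x28 idx=10: raw=0x2C007 flags P=1 W=1 U=1 S=0
  [2] read 0x2C idx=18: raw=0x2E007 flags P=1 W=1 U=1 S=0
  → PA=0x2EA4A  (3 entries read)

Access #1 fault: NONE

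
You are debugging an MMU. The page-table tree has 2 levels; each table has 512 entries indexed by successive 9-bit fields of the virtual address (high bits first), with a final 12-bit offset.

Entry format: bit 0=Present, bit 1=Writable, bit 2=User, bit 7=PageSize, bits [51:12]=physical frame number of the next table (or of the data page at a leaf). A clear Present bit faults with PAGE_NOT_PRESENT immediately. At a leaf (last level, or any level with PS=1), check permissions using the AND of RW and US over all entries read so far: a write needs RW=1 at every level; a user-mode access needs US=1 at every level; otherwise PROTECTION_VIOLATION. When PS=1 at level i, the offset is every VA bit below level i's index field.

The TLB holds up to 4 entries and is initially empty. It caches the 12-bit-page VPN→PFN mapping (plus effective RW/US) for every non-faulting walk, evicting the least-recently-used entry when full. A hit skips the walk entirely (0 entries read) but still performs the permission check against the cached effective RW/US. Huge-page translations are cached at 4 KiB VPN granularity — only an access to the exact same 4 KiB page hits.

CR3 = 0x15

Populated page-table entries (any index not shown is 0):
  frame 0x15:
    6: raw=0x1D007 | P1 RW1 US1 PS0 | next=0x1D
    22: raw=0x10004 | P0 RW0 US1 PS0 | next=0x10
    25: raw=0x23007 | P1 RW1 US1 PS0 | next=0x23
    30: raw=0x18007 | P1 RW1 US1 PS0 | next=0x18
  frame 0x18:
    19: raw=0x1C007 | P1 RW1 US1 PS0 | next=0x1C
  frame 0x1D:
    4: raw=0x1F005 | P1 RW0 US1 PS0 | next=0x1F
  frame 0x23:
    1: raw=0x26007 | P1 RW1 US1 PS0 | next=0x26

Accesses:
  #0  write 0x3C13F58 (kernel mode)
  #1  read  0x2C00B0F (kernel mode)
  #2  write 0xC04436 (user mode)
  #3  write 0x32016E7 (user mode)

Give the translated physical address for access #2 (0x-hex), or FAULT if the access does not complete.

Walk each access:
#0 VA=0x3C13F58 (w,kernel):
  L0 @0x15[30] → 0x18007  P=1,RW=1,US=1,PS=0
  L1 @0x18[19] → 0x1C007  P=1,RW=1,US=1,PS=0
  ⇒ phys 0x1CF58  [2 reads]
#1 VA=0x2C00B0F (r,kernel):
  L0 @0x15[22] → 0x10004  P=0,RW=0,US=1,PS=0
  → PAGE_NOT_PRESENT  (1 entries read)
#2 VA=0xC04436 (w,user):
  L0 @0x15[6] → 0x1D007  P=1,RW=1,US=1,PS=0
  L1 @0x1D[4] → 0x1F005  P=1,RW=0,US=1,PS=0
  → PROTECTION_VIOLATION  (2 entries read)
#3 VA=0x32016E7 (w,user):
  L0 @0x15[25] → 0x23007  P=1,RW=1,US=1,PS=0
  L1 @0x23[1] → 0x26007  P=1,RW=1,US=1,PS=0
  ⇒ phys 0x266E7  [2 reads]

Access #2 PA: FAULT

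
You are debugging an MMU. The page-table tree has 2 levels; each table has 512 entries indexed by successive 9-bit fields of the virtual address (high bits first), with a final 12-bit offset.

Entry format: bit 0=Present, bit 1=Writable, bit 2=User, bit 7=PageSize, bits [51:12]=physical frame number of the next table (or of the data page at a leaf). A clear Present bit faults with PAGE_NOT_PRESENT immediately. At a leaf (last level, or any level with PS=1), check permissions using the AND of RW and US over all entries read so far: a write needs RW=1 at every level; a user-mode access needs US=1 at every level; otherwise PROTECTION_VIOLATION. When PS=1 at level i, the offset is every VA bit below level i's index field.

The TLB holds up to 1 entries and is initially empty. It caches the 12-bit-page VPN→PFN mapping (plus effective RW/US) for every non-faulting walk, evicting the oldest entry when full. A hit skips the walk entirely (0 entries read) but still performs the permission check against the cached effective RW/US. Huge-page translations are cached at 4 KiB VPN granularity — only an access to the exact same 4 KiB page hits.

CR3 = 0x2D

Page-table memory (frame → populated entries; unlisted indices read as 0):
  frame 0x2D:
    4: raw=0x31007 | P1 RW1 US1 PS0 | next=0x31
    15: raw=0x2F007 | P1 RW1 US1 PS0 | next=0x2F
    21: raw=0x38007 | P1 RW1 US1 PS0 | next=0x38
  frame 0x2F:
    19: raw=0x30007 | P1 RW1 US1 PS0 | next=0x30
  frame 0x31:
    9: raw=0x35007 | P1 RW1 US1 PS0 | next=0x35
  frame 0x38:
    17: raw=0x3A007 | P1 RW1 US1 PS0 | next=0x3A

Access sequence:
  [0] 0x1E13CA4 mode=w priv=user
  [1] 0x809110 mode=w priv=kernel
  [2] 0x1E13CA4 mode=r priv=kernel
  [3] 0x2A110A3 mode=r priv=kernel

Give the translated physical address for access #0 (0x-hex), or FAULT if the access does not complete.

Per-access translation:
#0 VA=0x1E13CA4 (w,user):
  [0] read 0x2D idx=15: raw=0x2F007 flags P=1 W=1 U=1 S=0
  [1] read 0x2F idx=19: raw=0x30007 flags P=1 W=1 U=1 S=0
  → PA=0x30CA4  (2 entries read)
#1 VA=0x809110 (w,kernel):
  [0] read 0x2D idx=4: raw=0x31007 flags P=1 W=1 U=1 S=0
  [1] read 0x31 idx=9: raw=0x35007 flags P=1 W=1 U=1 S=0
  → PA=0x35110  (2 entries read)
#2 VA=0x1E13CA4 (r,kernel):
  [0] read 0x2D idx=15: raw=0x2F007 flags P=1 W=1 U=1 S=0
  [1] read 0x2F idx=19: raw=0x30007 flags P=1 W=1 U=1 S=0
  → PA=0x30CA4  (2 entries read)
#3 VA=0x2A110A3 (r,kernel):
  [0] read 0x2D idx=21: raw=0x38007 flags P=1 W=1 U=1 S=0
  [1] read 0x38 idx=17: raw=0x3A007 flags P=1 W=1 U=1 S=0
  → PA=0x3A0A3  (2 entries read)

Access #0 PA: 0x30CA4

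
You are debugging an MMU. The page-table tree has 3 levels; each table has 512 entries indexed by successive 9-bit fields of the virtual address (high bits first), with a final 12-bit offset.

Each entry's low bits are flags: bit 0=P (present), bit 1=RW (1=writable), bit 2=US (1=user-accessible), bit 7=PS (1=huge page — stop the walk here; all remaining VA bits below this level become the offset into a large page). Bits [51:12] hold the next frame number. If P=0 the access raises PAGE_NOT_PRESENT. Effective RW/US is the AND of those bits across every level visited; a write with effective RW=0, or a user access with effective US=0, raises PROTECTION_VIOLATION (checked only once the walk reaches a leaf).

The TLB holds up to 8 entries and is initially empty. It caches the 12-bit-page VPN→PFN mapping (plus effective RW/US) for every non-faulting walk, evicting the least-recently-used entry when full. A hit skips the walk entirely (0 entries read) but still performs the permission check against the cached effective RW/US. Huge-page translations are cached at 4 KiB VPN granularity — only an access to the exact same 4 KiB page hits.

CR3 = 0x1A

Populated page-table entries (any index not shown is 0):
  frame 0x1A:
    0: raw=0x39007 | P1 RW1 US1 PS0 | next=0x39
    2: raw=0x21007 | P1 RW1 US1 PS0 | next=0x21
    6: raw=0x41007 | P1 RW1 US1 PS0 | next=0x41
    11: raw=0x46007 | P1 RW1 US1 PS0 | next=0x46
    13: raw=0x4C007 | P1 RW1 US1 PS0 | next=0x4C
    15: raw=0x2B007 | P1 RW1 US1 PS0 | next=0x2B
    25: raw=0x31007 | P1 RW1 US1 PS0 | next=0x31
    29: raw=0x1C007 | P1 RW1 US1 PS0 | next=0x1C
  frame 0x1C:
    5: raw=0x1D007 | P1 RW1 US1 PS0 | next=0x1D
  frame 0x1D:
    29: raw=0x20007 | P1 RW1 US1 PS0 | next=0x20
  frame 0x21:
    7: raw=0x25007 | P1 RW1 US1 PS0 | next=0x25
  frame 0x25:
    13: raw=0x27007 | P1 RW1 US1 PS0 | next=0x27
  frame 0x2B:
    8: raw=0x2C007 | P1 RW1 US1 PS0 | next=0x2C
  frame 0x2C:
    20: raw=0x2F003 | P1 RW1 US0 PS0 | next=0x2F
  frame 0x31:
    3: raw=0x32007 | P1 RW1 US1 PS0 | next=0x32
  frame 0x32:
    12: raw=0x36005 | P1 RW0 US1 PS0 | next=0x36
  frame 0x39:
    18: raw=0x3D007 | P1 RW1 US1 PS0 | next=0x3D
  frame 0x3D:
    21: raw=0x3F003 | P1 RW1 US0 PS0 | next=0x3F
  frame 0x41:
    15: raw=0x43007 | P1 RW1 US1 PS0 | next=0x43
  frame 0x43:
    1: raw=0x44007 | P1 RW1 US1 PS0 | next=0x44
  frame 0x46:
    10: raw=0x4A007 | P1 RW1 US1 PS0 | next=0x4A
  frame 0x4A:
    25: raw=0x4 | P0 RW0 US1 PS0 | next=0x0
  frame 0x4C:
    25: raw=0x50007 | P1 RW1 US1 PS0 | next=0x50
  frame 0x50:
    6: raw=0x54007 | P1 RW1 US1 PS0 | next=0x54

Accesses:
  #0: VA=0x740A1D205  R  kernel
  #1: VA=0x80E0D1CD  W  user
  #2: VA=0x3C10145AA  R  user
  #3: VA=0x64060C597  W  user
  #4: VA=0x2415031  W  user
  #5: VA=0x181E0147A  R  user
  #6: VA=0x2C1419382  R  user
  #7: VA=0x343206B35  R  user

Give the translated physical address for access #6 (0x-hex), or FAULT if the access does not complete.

Trace:
#0 VA=0x740A1D205 (r,kernel):
  L0 @0x1A[29] → 0x1C007  P=1,RW=1,US=1,PS=0
  L1 @0x1C[5] → 0x1D007  P=1,RW=1,US=1,PS=0
  L2 @0x1D[29] → 0x20007  P=1,RW=1,US=1,PS=0
  → PA=0x20205  (3 entries read)
#1 VA=0x80E0D1CD (w,user):
  L0 @0x1A[2] → 0x21007  P=1,RW=1,US=1,PS=0
  L1 @0x21[7] → 0x25007  P=1,RW=1,US=1,PS=0
  L2 @0x25[13] → 0x27007  P=1,RW=1,US=1,PS=0
  → PA=0x271CD  (3 entries read)
#2 VA=0x3C10145AA (r,user):
  L0 @0x1A[15] → 0x2B007  P=1,RW=1,US=1,PS=0
  L1 @0x2B[8] → 0x2C007  P=1,RW=1,US=1,PS=0
  L2 @0x2C[20] → 0x2F003  P=1,RW=1,US=0,PS=0
  ⇒ fault: PROTECTION_VIOLATION  — 3 lookups
#3 VA=0x64060C597 (w,user):
  L0 @0x1A[25] → 0x31007  P=1,RW=1,US=1,PS=0
  L1 @0x31[3] → 0x32007  P=1,RW=1,US=1,PS=0
  L2 @0x32[12] → 0x36005  P=1,RW=0,US=1,PS=0
  ⇒ fault: PROTECTION_VIOLATION  — 3 lookups
#4 VA=0x2415031 (w,user):
  L0 @0x1A[0] → 0x39007  P=1,RW=1,US=1,PS=0
  L1 @0x39[18] → 0x3D007  P=1,RW=1,US=1,PS=0
  L2 @0x3D[21] → 0x3F003  P=1,RW=1,US=0,PS=0
  ⇒ fault: PROTECTION_VIOLATION  — 3 lookups
#5 VA=0x181E0147A (r,user):
  L0 @0x1A[6] → 0x41007  P=1,RW=1,US=1,PS=0
  L1 @0x41[15] → 0x43007  P=1,RW=1,US=1,PS=0
  L2 @0x43[1] → 0x44007  P=1,RW=1,US=1,PS=0
  → PA=0x4447A  (3 entries read)
#6 VA=0x2C1419382 (r,user):
  L0 @0x1A[11] → 0x46007  P=1,RW=1,US=1,PS=0
  L1 @0x46[10] → 0x4A007  P=1,RW=1,US=1,PS=0
  L2 @0x4A[25] → 0x4  P=0,RW=0,US=1,PS=0
  ⇒ fault: PAGE_NOT_PRESENT  — 3 lookups
#7 VA=0x343206B35 (r,user):
  L0 @0x1A[13] → 0x4C007  P=1,RW=1,US=1,PS=0
  L1 @0x4C[25] → 0x50007  P=1,RW=1,US=1,PS=0
  L2 @0x50[6] → 0x54007  P=1,RW=1,US=1,PS=0
  → PA=0x54B35  (3 entries read)

Access #6 PA: FAULT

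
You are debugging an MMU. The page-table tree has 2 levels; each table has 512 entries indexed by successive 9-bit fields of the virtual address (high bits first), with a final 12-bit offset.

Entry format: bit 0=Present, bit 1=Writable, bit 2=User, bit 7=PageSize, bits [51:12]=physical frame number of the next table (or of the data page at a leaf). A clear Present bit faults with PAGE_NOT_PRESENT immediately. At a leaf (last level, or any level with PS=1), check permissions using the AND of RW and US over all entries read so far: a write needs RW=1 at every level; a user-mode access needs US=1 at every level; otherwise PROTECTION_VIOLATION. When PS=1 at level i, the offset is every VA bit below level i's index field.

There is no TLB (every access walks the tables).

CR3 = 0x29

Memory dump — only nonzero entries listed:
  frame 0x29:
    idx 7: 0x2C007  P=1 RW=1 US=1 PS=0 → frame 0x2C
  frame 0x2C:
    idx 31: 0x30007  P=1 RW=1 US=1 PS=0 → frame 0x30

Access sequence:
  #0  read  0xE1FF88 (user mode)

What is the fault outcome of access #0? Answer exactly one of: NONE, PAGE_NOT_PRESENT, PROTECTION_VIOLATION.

Per-access translation:
#0 VA=0xE1FF88 (r,user):
  L0: frame=0x29 idx=7 entry=0x2C007 [P=1 RW=1 US=1 PS=0]
  L1: frame=0x2C idx=31 entry=0x30007 [P=1 RW=1 US=1 PS=0]
  ⇒ phys 0x30F88  [2 reads]

Access #0 fault: NONE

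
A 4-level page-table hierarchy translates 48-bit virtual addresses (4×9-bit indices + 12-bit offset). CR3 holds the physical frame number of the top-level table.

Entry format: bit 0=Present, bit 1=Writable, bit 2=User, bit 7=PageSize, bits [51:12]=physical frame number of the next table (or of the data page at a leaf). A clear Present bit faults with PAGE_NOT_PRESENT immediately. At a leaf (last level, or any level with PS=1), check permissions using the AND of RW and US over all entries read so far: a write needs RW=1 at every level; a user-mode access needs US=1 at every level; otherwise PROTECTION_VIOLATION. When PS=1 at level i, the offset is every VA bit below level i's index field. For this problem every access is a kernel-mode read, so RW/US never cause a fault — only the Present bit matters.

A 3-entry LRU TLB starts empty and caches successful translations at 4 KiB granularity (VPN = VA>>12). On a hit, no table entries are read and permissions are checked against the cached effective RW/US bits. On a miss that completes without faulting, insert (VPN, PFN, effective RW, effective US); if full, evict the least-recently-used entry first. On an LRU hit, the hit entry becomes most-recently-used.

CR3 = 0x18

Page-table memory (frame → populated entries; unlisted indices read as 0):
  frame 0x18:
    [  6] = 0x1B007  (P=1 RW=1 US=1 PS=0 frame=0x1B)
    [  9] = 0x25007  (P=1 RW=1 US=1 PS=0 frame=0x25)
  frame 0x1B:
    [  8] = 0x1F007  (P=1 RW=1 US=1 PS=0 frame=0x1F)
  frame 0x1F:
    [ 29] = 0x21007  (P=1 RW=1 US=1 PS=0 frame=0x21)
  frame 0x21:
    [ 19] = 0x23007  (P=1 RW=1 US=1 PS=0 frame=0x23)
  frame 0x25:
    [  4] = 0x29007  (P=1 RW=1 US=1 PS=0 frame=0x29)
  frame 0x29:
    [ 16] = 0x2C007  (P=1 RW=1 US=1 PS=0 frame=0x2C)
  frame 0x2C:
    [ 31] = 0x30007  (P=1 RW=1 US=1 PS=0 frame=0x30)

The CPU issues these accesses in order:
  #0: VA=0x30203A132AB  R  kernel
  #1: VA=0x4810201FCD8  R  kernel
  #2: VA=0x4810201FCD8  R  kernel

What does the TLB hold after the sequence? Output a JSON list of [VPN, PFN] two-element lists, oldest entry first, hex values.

Trace:
#0 VA=0x30203A132AB (r,kernel):
  lvl0: tbl 0x18, slot 6 ⇒ 0x1B007 (P1/RW1/US1/PS0)
  lvl1: tbl 0x1B, slot 8 ⇒ 0x1F007 (P1/RW1/US1/PS0)
  lvl2: tbl 0x1F, slot 29 ⇒ 0x21007 (P1/RW1/US1/PS0)
  lvl3: tbl 0x21, slot 19 ⇒ 0x23007 (P1/RW1/US1/PS0)
  ✓ 0x232AB  — 4 lookups
#1 VA=0x4810201FCD8 (r,kernel):
  lvl0: tbl 0x18, slot 9 ⇒ 0x25007 (P1/RW1/US1/PS0)
  lvl1: tbl 0x25, slot 4 ⇒ 0x29007 (P1/RW1/US1/PS0)
  lvl2: tbl 0x29, slot 16 ⇒ 0x2C007 (P1/RW1/US1/PS0)
  lvl3: tbl 0x2C, slot 31 ⇒ 0x30007 (P1/RW1/US1/PS0)
  ✓ 0x30CD8  — 4 lookups
#2 VA=0x4810201FCD8 (r,kernel):
  TLB hit vpn=0x4810201F → PA=0x30CD8

TLB: [["0x30203A13", "0x23"], ["0x4810201F", "0x30"]]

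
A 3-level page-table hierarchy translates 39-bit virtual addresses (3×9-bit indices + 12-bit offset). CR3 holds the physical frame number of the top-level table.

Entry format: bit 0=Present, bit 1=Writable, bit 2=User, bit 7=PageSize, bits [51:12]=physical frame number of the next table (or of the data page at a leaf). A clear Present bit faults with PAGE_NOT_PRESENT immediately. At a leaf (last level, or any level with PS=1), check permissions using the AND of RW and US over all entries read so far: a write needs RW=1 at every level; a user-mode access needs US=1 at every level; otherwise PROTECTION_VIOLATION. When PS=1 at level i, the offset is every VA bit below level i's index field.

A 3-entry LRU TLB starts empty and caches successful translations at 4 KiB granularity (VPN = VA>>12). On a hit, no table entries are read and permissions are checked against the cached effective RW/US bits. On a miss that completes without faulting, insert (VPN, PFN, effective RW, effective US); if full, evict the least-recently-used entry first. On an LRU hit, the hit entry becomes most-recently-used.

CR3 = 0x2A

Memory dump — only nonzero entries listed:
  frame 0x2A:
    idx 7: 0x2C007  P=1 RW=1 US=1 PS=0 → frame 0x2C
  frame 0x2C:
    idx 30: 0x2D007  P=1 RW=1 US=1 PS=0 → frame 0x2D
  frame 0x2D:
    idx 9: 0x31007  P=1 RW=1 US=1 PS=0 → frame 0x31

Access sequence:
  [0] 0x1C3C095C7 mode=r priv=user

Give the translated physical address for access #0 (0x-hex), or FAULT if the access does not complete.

Per-access translation:
#0 VA=0x1C3C095C7 (r,user):
  L0 @0x2A[7] → 0x2C007  P=1,RW=1,US=1,PS=0
  L1 @0x2C[30] → 0x2D007  P=1,RW=1,US=1,PS=0
  L2 @0x2D[9] → 0x31007  P=1,RW=1,US=1,PS=0
  → PA=0x315C7  (3 entries read)

Access #0 PA: 0x315C7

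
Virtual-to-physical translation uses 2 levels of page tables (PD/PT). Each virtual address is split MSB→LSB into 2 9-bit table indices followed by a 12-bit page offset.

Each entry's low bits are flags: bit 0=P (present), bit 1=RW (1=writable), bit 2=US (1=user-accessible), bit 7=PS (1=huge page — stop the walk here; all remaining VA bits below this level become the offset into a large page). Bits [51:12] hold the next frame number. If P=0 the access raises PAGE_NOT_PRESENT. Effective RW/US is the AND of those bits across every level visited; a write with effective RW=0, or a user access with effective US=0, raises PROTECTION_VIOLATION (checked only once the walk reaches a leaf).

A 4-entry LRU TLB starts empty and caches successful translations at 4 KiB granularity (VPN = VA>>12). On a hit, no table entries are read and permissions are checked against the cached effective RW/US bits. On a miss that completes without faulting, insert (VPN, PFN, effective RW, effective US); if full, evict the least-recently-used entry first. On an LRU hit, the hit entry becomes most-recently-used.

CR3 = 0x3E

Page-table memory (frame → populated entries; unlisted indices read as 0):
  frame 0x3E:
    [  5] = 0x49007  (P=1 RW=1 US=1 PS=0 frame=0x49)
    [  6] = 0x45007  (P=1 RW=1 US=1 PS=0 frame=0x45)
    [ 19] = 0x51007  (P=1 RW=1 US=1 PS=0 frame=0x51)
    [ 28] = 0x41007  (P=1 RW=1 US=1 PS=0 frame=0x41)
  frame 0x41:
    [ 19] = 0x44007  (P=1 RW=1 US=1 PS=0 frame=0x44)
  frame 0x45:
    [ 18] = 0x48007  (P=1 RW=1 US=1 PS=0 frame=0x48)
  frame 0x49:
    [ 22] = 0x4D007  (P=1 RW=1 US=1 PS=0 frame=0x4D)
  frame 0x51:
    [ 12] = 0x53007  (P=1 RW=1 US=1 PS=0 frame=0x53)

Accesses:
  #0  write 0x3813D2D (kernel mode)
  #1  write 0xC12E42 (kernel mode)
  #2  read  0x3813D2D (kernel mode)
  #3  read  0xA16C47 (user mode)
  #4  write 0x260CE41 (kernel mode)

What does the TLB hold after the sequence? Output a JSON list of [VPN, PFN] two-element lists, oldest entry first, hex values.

Per-access translation:
#0 VA=0x3813D2D (w,kernel):
  L0 @0x3E[28] → 0x41007  P=1,RW=1,US=1,PS=0
  L1 @0x41[19] → 0x44007  P=1,RW=1,US=1,PS=0
  ✓ 0x44D2D  — 2 lookups
#1 VA=0xC12E42 (w,kernel):
  L0 @0x3E[6] → 0x45007  P=1,RW=1,US=1,PS=0
  L1 @0x45[18] → 0x48007  P=1,RW=1,US=1,PS=0
  ✓ 0x48E42  — 2 lookups
#2 VA=0x3813D2D (r,kernel):
  TLB hit vpn=0x3813 → PA=0x44D2D
#3 VA=0xA16C47 (r,user):
  L0 @0x3E[5] → 0x49007  P=1,RW=1,US=1,PS=0
  L1 @0x49[22] → 0x4D007  P=1,RW=1,US=1,PS=0
  ✓ 0x4DC47  — 2 lookups
#4 VA=0x260CE41 (w,kernel):
  L0 @0x3E[19] → 0x51007  P=1,RW=1,US=1,PS=0
  L1 @0x51[12] → 0x53007  P=1,RW=1,US=1,PS=0
  ✓ 0x53E41  — 2 lookups

TLB: [["0xC12", "0x48"], ["0x3813", "0x44"], ["0xA16", "0x4D"], ["0x260C", "0x53"]]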